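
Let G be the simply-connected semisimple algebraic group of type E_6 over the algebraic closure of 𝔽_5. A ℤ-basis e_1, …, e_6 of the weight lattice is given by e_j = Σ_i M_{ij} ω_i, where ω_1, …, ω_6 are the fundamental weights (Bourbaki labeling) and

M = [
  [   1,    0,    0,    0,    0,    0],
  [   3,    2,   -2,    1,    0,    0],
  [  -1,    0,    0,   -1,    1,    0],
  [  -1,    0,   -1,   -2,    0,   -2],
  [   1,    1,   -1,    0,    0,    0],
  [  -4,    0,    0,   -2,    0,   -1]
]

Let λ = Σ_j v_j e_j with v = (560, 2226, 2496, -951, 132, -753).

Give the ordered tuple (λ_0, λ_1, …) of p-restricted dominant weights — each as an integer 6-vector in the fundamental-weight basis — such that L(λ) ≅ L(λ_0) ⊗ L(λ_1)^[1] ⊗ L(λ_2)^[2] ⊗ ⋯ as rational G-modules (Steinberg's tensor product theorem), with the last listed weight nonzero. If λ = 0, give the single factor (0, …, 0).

((0, 4, 3, 2, 0, 0), (2, 2, 4, 0, 3, 3), (2, 2, 0, 4, 1, 1), (4, 1, 4, 2, 2, 3))

In the fundamental-weight basis, λ has coordinates c = M·v (v = (560, 2226, 2496, -951, 132, -753)):
  c_1 = (1)·(560) + (0)·(2226) + (0)·(2496) + (0)·(-951) + (0)·(132) + (0)·(-753) = 560
  c_2 = (3)·(560) + (2)·(2226) + (-2)·(2496) + (1)·(-951) + (0)·(132) + (0)·(-753) = 189
  c_3 = (-1)·(560) + (0)·(2226) + (0)·(2496) + (-1)·(-951) + (1)·(132) + (0)·(-753) = 523
  c_4 = (-1)·(560) + (0)·(2226) + (-1)·(2496) + (-2)·(-951) + (0)·(132) + (-2)·(-753) = 352
  c_5 = (1)·(560) + (1)·(2226) + (-1)·(2496) + (0)·(-951) + (0)·(132) + (0)·(-753) = 290
  c_6 = (-4)·(560) + (0)·(2226) + (0)·(2496) + (-2)·(-951) + (0)·(132) + (-1)·(-753) = 415
Base-5 expansion of each c_i:
  c_1 = 560 = 0·5^0 + 2·5^1 + 2·5^2 + 4·5^3
  c_2 = 189 = 4·5^0 + 2·5^1 + 2·5^2 + 1·5^3
  c_3 = 523 = 3·5^0 + 4·5^1 + 0·5^2 + 4·5^3
  c_4 = 352 = 2·5^0 + 0·5^1 + 4·5^2 + 2·5^3
  c_5 = 290 = 0·5^0 + 3·5^1 + 1·5^2 + 2·5^3
  c_6 = 415 = 0·5^0 + 3·5^1 + 1·5^2 + 3·5^3
p-restricted factor λ_0 = (0, 4, 3, 2, 0, 0)
p-restricted factor λ_1 = (2, 2, 4, 0, 3, 3)
p-restricted factor λ_2 = (2, 2, 0, 4, 1, 1)
p-restricted factor λ_3 = (4, 1, 4, 2, 2, 3)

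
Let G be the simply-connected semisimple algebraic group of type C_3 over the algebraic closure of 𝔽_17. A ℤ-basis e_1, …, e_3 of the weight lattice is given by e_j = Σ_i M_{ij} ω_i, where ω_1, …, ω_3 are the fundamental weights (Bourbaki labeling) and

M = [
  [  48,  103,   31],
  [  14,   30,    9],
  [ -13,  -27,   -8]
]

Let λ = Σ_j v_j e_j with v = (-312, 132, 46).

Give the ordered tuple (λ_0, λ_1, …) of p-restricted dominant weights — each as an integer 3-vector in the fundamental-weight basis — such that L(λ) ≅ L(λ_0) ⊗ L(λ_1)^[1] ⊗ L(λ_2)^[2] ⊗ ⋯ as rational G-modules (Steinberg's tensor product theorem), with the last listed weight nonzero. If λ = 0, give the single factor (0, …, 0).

((12, 6, 5), (2, 0, 7))

In the fundamental-weight basis, λ has coordinates c = M·v (v = (-312, 132, 46)):
  c_1 = (48)·(-312) + 103·132 + 31·46 = 46
  c_2 = (14)·(-312) + 30·132 + 9·46 = 6
  c_3 = (-13)·(-312) + (-27)·(132) + (-8)·(46) = 124
p = 17; digits c_i = Σ_j d_{ij}·17^j, 0 ≤ d_{ij} < 17:
  c_1 = 46 = 12·17^0 + 2·17^1
  c_2 = 6 = 6·17^0
  c_3 = 124 = 5·17^0 + 7·17^1
p-restricted factor λ_0 = (12, 6, 5)
p-restricted factor λ_1 = (2, 0, 7)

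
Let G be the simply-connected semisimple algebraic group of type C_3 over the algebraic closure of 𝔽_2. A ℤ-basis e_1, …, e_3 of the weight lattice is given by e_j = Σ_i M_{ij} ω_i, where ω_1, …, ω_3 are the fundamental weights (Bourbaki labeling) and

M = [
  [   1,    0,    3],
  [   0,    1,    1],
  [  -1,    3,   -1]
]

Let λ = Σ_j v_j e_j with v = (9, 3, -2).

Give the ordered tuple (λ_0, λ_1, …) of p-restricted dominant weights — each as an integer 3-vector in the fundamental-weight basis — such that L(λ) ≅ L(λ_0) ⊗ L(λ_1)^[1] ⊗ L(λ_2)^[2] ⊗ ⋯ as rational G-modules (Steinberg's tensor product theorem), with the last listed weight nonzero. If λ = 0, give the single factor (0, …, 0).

ω-coordinates c = M·v, v = (9, 3, -2):
  c_1 = 1·9 + 0·3 + (3)·(-2) = 3
  c_2 = 0·9 + 1·3 + (1)·(-2) = 1
  c_3 = (-1)·(9) + 3·3 + (-1)·(-2) = 2
Expand coordinatewise in base 2:
  c_1 = 3 = 1·2^0 + 1·2^1
  c_2 = 1 = 1·2^0
  c_3 = 2 = 0·2^0 + 1·2^1
Factor λ_0 = (1, 1, 0)
Factor λ_1 = (1, 0, 1)

((1, 1, 0), (1, 0, 1))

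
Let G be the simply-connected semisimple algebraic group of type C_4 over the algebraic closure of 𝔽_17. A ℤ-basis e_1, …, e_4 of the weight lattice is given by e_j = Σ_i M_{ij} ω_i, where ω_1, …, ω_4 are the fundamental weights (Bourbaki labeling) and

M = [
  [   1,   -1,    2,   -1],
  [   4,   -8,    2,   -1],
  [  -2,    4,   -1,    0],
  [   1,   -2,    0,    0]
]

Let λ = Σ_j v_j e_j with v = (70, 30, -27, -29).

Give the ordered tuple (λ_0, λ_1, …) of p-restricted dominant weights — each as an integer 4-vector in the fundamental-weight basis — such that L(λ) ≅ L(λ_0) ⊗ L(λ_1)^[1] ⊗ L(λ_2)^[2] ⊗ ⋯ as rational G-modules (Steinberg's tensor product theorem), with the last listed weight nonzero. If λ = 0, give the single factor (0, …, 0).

((15, 15, 7, 10),)

Converting to the ω-basis (c_i = row i of M dotted with v = (70, 30, -27, -29)):
  c_1 = 1·70 + (-1)·(30) + (2)·(-27) + (-1)·(-29) = 15
  c_2 = 4·70 + (-8)·(30) + (2)·(-27) + (-1)·(-29) = 15
  c_3 = (-2)·(70) + 4·30 + (-1)·(-27) + (0)·(-29) = 7
  c_4 = 1·70 + (-2)·(30) + (0)·(-27) + (0)·(-29) = 10
Base-17 expansion of each c_i:
  c_1 = 15 = 15·17^0
  c_2 = 15 = 15·17^0
  c_3 = 7 = 7·17^0
  c_4 = 10 = 10·17^0
p-restricted factor λ_0 = (15, 15, 7, 10)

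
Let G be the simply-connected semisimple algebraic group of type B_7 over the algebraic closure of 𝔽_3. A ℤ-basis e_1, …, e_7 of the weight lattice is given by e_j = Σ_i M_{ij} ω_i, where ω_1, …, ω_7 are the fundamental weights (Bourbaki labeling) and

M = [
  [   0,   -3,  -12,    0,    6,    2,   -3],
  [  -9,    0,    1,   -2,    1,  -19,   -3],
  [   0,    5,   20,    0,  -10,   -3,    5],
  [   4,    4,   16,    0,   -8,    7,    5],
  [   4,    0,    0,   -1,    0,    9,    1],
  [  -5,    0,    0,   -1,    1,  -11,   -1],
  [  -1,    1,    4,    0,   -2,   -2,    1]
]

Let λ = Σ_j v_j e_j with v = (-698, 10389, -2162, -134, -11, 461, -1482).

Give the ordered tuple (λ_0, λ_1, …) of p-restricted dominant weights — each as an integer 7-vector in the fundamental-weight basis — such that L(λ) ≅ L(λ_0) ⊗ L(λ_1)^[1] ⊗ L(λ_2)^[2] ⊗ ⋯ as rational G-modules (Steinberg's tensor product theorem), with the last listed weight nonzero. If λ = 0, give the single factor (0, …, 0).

Change of basis e → ω: c = M·v where v = (-698, 10389, -2162, -134, -11, 461, -1482):
  c_1 = (0)·(-698) + (-3)·(10389) + (-12)·(-2162) + (0)·(-134) + (6)·(-11) + (2)·(461) + (-3)·(-1482) = 79
  c_2 = (-9)·(-698) + (0)·(10389) + (1)·(-2162) + (-2)·(-134) + (1)·(-11) + (-19)·(461) + (-3)·(-1482) = 64
  c_3 = (0)·(-698) + (5)·(10389) + (20)·(-2162) + (0)·(-134) + (-10)·(-11) + (-3)·(461) + (5)·(-1482) = 22
  c_4 = (4)·(-698) + (4)·(10389) + (16)·(-2162) + (0)·(-134) + (-8)·(-11) + (7)·(461) + (5)·(-1482) = 77
  c_5 = (4)·(-698) + (0)·(10389) + (0)·(-2162) + (-1)·(-134) + (0)·(-11) + (9)·(461) + (1)·(-1482) = 9
  c_6 = (-5)·(-698) + (0)·(10389) + (0)·(-2162) + (-1)·(-134) + (1)·(-11) + (-11)·(461) + (-1)·(-1482) = 24
  c_7 = (-1)·(-698) + (1)·(10389) + (4)·(-2162) + (0)·(-134) + (-2)·(-11) + (-2)·(461) + (1)·(-1482) = 57
Writing each c_i in base p = 3:
  c_1 = 79 = 1·3^0 + 2·3^1 + 2·3^2 + 2·3^3
  c_2 = 64 = 1·3^0 + 0·3^1 + 1·3^2 + 2·3^3
  c_3 = 22 = 1·3^0 + 1·3^1 + 2·3^2
  c_4 = 77 = 2·3^0 + 1·3^1 + 2·3^2 + 2·3^3
  c_5 = 9 = 0·3^0 + 0·3^1 + 1·3^2
  c_6 = 24 = 0·3^0 + 2·3^1 + 2·3^2
  c_7 = 57 = 0·3^0 + 1·3^1 + 0·3^2 + 2·3^3
p-restricted factor λ_0 = (1, 1, 1, 2, 0, 0, 0)
p-restricted factor λ_1 = (2, 0, 1, 1, 0, 2, 1)
p-restricted factor λ_2 = (2, 1, 2, 2, 1, 2, 0)
p-restricted factor λ_3 = (2, 2, 0, 2, 0, 0, 2)

((1, 1, 1, 2, 0, 0, 0), (2, 0, 1, 1, 0, 2, 1), (2, 1, 2, 2, 1, 2, 0), (2, 2, 0, 2, 0, 0, 2))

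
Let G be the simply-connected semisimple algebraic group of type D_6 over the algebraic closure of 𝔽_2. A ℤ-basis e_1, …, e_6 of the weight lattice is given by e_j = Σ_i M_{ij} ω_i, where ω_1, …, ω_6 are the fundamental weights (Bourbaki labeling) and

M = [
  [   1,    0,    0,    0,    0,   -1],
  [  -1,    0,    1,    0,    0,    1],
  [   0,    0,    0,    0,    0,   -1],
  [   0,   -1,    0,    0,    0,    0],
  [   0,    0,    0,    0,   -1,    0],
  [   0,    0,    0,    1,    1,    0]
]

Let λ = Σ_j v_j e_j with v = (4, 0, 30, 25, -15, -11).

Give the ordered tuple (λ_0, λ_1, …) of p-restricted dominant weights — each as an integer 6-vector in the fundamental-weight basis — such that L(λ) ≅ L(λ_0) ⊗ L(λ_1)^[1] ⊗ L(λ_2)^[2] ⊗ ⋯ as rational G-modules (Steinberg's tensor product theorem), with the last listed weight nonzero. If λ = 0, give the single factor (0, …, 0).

Converting to the ω-basis (c_i = row i of M dotted with v = (4, 0, 30, 25, -15, -11)):
  c_1 = 1*4 + 0*0 + 0*30 + 0*25 + 0*-15 + -1*-11 = 15
  c_2 = -1*4 + 0*0 + 1*30 + 0*25 + 0*-15 + 1*-11 = 15
  c_3 = 0*4 + 0*0 + 0*30 + 0*25 + 0*-15 + -1*-11 = 11
  c_4 = 0*4 + -1*0 + 0*30 + 0*25 + 0*-15 + 0*-11 = 0
  c_5 = 0*4 + 0*0 + 0*30 + 0*25 + -1*-15 + 0*-11 = 15
  c_6 = 0*4 + 0*0 + 0*30 + 1*25 + 1*-15 + 0*-11 = 10
p = 2; digits c_i = Σ_j d_{ij}·2^j, 0 ≤ d_{ij} < 2:
  c_1 = 15 = 1·2^0 + 1·2^1 + 1·2^2 + 1·2^3
  c_2 = 15 = 1·2^0 + 1·2^1 + 1·2^2 + 1·2^3
  c_3 = 11 = 1·2^0 + 1·2^1 + 0·2^2 + 1·2^3
  c_4 = 0
  c_5 = 15 = 1·2^0 + 1·2^1 + 1·2^2 + 1·2^3
  c_6 = 10 = 0·2^0 + 1·2^1 + 0·2^2 + 1·2^3
λ_0 = (1, 1, 1, 0, 1, 0)
λ_1 = (1, 1, 1, 0, 1, 1)
λ_2 = (1, 1, 0, 0, 1, 0)
λ_3 = (1, 1, 1, 0, 1, 1)

((1, 1, 1, 0, 1, 0), (1, 1, 1, 0, 1, 1), (1, 1, 0, 0, 1, 0), (1, 1, 1, 0, 1, 1))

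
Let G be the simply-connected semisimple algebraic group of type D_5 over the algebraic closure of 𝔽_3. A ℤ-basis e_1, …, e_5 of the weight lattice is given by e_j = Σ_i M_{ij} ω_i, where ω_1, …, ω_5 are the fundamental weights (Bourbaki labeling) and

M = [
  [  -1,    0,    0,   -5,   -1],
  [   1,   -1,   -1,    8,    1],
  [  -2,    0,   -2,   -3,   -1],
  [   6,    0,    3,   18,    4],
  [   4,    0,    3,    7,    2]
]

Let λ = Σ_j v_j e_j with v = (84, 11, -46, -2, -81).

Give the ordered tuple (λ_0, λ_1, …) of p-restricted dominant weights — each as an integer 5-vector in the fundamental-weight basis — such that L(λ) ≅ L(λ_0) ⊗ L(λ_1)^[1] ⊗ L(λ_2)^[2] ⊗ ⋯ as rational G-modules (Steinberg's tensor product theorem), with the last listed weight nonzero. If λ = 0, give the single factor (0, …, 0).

((1, 1, 2, 0, 1), (2, 1, 0, 2, 1), (0, 2, 1, 0, 2))

Converting to the ω-basis (c_i = row i of M dotted with v = (84, 11, -46, -2, -81)):
  c_1 = (-1)·(84) + 0·11 + (0)·(-46) + (-5)·(-2) + (-1)·(-81) = 7
  c_2 = 1·84 + (-1)·(11) + (-1)·(-46) + (8)·(-2) + (1)·(-81) = 22
  c_3 = (-2)·(84) + 0·11 + (-2)·(-46) + (-3)·(-2) + (-1)·(-81) = 11
  c_4 = 6·84 + 0·11 + (3)·(-46) + (18)·(-2) + (4)·(-81) = 6
  c_5 = 4·84 + 0·11 + (3)·(-46) + (7)·(-2) + (2)·(-81) = 22
Writing each c_i in base p = 3:
  c_1 = 7 = 1·3^0 + 2·3^1
  c_2 = 22 = 1·3^0 + 1·3^1 + 2·3^2
  c_3 = 11 = 2·3^0 + 0·3^1 + 1·3^2
  c_4 = 6 = 0·3^0 + 2·3^1
  c_5 = 22 = 1·3^0 + 1·3^1 + 2·3^2
λ_0 = (1, 1, 2, 0, 1)
λ_1 = (2, 1, 0, 2, 1)
λ_2 = (0, 2, 1, 0, 2)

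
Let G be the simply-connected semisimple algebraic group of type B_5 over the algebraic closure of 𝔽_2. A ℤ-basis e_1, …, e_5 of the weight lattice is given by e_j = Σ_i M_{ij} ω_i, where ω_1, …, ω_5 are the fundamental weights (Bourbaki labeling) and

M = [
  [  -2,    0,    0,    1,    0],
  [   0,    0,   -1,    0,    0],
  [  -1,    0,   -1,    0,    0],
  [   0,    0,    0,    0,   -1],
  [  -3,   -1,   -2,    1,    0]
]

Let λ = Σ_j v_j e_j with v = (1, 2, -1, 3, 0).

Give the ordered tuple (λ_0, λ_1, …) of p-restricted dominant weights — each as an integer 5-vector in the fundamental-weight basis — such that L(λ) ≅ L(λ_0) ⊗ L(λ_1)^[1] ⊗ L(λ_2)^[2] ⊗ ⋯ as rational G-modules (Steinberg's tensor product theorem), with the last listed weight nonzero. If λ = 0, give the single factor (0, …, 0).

In the fundamental-weight basis, λ has coordinates c = M·v (v = (1, 2, -1, 3, 0)):
  c_1 = (-2)·(1) + 0·2 + (0)·(-1) + 1·3 + 0·0 = 1
  c_2 = 0·1 + 0·2 + (-1)·(-1) + 0·3 + 0·0 = 1
  c_3 = (-1)·(1) + 0·2 + (-1)·(-1) + 0·3 + 0·0 = 0
  c_4 = 0·1 + 0·2 + (0)·(-1) + 0·3 + (-1)·(0) = 0
  c_5 = (-3)·(1) + (-1)·(2) + (-2)·(-1) + 1·3 + 0·0 = 0
Writing each c_i in base p = 2:
  c_1 = 1 = 1·2^0
  c_2 = 1 = 1·2^0
  c_3 = 0
  c_4 = 0
  c_5 = 0
λ_0 = (1, 1, 0, 0, 0)

((1, 1, 0, 0, 0),)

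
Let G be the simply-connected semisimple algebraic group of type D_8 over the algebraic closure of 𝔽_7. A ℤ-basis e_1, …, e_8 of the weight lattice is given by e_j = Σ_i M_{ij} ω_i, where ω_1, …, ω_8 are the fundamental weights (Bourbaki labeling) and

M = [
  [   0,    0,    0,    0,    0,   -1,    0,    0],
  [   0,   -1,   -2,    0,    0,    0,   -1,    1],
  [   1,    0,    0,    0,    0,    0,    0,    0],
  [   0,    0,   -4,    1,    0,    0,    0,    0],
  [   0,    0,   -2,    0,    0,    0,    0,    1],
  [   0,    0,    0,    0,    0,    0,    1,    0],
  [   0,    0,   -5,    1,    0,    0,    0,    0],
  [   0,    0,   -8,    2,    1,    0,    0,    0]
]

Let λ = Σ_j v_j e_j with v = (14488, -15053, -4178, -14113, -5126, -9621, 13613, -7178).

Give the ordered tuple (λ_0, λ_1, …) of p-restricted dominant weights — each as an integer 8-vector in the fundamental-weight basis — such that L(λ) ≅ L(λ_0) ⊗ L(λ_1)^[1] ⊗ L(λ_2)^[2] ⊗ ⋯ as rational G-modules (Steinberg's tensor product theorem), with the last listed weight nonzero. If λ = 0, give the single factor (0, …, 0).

Converting to the ω-basis (c_i = row i of M dotted with v = (14488, -15053, -4178, -14113, -5126, -9621, 13613, -7178)):
  c_1 = 0·14488 + (0)·(-15053) + (0)·(-4178) + (0)·(-14113) + (0)·(-5126) + (-1)·(-9621) + 0·13613 + (0)·(-7178) = 9621
  c_2 = 0·14488 + (-1)·(-15053) + (-2)·(-4178) + (0)·(-14113) + (0)·(-5126) + (0)·(-9621) + (-1)·(13613) + (1)·(-7178) = 2618
  c_3 = 1·14488 + (0)·(-15053) + (0)·(-4178) + (0)·(-14113) + (0)·(-5126) + (0)·(-9621) + 0·13613 + (0)·(-7178) = 14488
  c_4 = 0·14488 + (0)·(-15053) + (-4)·(-4178) + (1)·(-14113) + (0)·(-5126) + (0)·(-9621) + 0·13613 + (0)·(-7178) = 2599
  c_5 = 0·14488 + (0)·(-15053) + (-2)·(-4178) + (0)·(-14113) + (0)·(-5126) + (0)·(-9621) + 0·13613 + (1)·(-7178) = 1178
  c_6 = 0·14488 + (0)·(-15053) + (0)·(-4178) + (0)·(-14113) + (0)·(-5126) + (0)·(-9621) + 1·13613 + (0)·(-7178) = 13613
  c_7 = 0·14488 + (0)·(-15053) + (-5)·(-4178) + (1)·(-14113) + (0)·(-5126) + (0)·(-9621) + 0·13613 + (0)·(-7178) = 6777
  c_8 = 0·14488 + (0)·(-15053) + (-8)·(-4178) + (2)·(-14113) + (1)·(-5126) + (0)·(-9621) + 0·13613 + (0)·(-7178) = 72
Base-7 expansion of each c_i:
  c_1 = 9621 = 3·7^0 + 2·7^1 + 0·7^2 + 0·7^3 + 4·7^4
  c_2 = 2618 = 0·7^0 + 3·7^1 + 4·7^2 + 0·7^3 + 1·7^4
  c_3 = 14488 = 5·7^0 + 4·7^1 + 1·7^2 + 0·7^3 + 6·7^4
  c_4 = 2599 = 2·7^0 + 0·7^1 + 4·7^2 + 0·7^3 + 1·7^4
  c_5 = 1178 = 2·7^0 + 0·7^1 + 3·7^2 + 3·7^3
  c_6 = 13613 = 5·7^0 + 5·7^1 + 4·7^2 + 4·7^3 + 5·7^4
  c_7 = 6777 = 1·7^0 + 2·7^1 + 5·7^2 + 5·7^3 + 2·7^4
  c_8 = 72 = 2·7^0 + 3·7^1 + 1·7^2
p-restricted factor λ_0 = (3, 0, 5, 2, 2, 5, 1, 2)
p-restricted factor λ_1 = (2, 3, 4, 0, 0, 5, 2, 3)
p-restricted factor λ_2 = (0, 4, 1, 4, 3, 4, 5, 1)
p-restricted factor λ_3 = (0, 0, 0, 0, 3, 4, 5, 0)
p-restricted factor λ_4 = (4, 1, 6, 1, 0, 5, 2, 0)

((3, 0, 5, 2, 2, 5, 1, 2), (2, 3, 4, 0, 0, 5, 2, 3), (0, 4, 1, 4, 3, 4, 5, 1), (0, 0, 0, 0, 3, 4, 5, 0), (4, 1, 6, 1, 0, 5, 2, 0))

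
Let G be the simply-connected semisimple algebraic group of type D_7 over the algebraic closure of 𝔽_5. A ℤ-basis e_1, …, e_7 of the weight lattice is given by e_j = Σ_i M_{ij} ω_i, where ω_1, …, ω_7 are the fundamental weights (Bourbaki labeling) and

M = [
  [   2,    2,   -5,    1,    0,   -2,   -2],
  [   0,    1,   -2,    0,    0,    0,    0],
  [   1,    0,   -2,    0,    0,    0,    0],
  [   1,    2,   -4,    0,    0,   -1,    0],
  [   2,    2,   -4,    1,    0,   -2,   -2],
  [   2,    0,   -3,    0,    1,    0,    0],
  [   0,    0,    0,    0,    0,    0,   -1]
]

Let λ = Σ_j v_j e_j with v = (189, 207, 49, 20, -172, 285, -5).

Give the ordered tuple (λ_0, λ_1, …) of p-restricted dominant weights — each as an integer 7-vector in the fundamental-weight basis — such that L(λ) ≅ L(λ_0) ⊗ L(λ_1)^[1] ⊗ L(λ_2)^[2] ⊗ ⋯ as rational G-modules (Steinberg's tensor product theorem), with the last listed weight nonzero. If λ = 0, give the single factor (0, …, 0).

ω-coordinates c = M·v, v = (189, 207, 49, 20, -172, 285, -5):
  c_1 = (2)·(189) + (2)·(207) + (-5)·(49) + (1)·(20) + (0)·(-172) + (-2)·(285) + (-2)·(-5) = 7
  c_2 = (0)·(189) + (1)·(207) + (-2)·(49) + (0)·(20) + (0)·(-172) + (0)·(285) + (0)·(-5) = 109
  c_3 = (1)·(189) + (0)·(207) + (-2)·(49) + (0)·(20) + (0)·(-172) + (0)·(285) + (0)·(-5) = 91
  c_4 = (1)·(189) + (2)·(207) + (-4)·(49) + (0)·(20) + (0)·(-172) + (-1)·(285) + (0)·(-5) = 122
  c_5 = (2)·(189) + (2)·(207) + (-4)·(49) + (1)·(20) + (0)·(-172) + (-2)·(285) + (-2)·(-5) = 56
  c_6 = (2)·(189) + (0)·(207) + (-3)·(49) + (0)·(20) + (1)·(-172) + (0)·(285) + (0)·(-5) = 59
  c_7 = (0)·(189) + (0)·(207) + (0)·(49) + (0)·(20) + (0)·(-172) + (0)·(285) + (-1)·(-5) = 5
Writing each c_i in base p = 5:
  c_1 = 7 = 2·5^0 + 1·5^1
  c_2 = 109 = 4·5^0 + 1·5^1 + 4·5^2
  c_3 = 91 = 1·5^0 + 3·5^1 + 3·5^2
  c_4 = 122 = 2·5^0 + 4·5^1 + 4·5^2
  c_5 = 56 = 1·5^0 + 1·5^1 + 2·5^2
  c_6 = 59 = 4·5^0 + 1·5^1 + 2·5^2
  c_7 = 5 = 0·5^0 + 1·5^1
Factor λ_0 = (2, 4, 1, 2, 1, 4, 0)
Factor λ_1 = (1, 1, 3, 4, 1, 1, 1)
Factor λ_2 = (0, 4, 3, 4, 2, 2, 0)

((2, 4, 1, 2, 1, 4, 0), (1, 1, 3, 4, 1, 1, 1), (0, 4, 3, 4, 2, 2, 0))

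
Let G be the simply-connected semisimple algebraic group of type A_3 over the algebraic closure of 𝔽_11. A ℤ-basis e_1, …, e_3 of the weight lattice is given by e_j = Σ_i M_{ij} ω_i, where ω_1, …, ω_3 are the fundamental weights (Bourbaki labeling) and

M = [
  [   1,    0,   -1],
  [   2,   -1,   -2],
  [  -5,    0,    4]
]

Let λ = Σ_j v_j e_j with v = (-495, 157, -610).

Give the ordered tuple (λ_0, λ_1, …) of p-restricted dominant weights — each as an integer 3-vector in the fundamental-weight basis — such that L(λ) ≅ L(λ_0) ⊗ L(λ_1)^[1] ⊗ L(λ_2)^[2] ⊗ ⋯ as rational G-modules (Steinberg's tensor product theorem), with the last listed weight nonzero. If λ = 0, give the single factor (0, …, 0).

((5, 7, 2), (10, 6, 3))

In the fundamental-weight basis, λ has coordinates c = M·v (v = (-495, 157, -610)):
  c_1 = (1)·(-495) + (0)·(157) + (-1)·(-610) = 115
  c_2 = (2)·(-495) + (-1)·(157) + (-2)·(-610) = 73
  c_3 = (-5)·(-495) + (0)·(157) + (4)·(-610) = 35
Base-11 expansion of each c_i:
  c_1 = 115 = 5·11^0 + 10·11^1
  c_2 = 73 = 7·11^0 + 6·11^1
  c_3 = 35 = 2·11^0 + 3·11^1
Factor λ_0 = (5, 7, 2)
Factor λ_1 = (10, 6, 3)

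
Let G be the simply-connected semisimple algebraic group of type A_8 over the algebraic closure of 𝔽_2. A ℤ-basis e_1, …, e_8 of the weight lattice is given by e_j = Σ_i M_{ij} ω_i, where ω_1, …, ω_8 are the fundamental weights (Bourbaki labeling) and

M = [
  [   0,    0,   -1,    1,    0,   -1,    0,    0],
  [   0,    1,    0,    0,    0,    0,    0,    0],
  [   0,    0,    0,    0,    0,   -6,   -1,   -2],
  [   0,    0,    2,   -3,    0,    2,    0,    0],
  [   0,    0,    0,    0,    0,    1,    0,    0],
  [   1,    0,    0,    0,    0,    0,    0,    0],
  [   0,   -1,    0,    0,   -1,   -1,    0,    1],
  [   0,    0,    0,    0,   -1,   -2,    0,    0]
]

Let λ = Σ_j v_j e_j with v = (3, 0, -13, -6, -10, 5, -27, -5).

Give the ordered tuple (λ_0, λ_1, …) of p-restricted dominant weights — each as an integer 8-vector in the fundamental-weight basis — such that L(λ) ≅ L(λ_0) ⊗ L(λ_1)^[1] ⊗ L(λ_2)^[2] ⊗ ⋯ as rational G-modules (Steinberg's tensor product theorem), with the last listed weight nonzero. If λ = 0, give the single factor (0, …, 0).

Converting to the ω-basis (c_i = row i of M dotted with v = (3, 0, -13, -6, -10, 5, -27, -5)):
  c_1 = 0·3 + 0·0 + (-1)·(-13) + (1)·(-6) + (0)·(-10) + (-1)·(5) + (0)·(-27) + (0)·(-5) = 2
  c_2 = 0·3 + 1·0 + (0)·(-13) + (0)·(-6) + (0)·(-10) + 0·5 + (0)·(-27) + (0)·(-5) = 0
  c_3 = 0·3 + 0·0 + (0)·(-13) + (0)·(-6) + (0)·(-10) + (-6)·(5) + (-1)·(-27) + (-2)·(-5) = 7
  c_4 = 0·3 + 0·0 + (2)·(-13) + (-3)·(-6) + (0)·(-10) + 2·5 + (0)·(-27) + (0)·(-5) = 2
  c_5 = 0·3 + 0·0 + (0)·(-13) + (0)·(-6) + (0)·(-10) + 1·5 + (0)·(-27) + (0)·(-5) = 5
  c_6 = 1·3 + 0·0 + (0)·(-13) + (0)·(-6) + (0)·(-10) + 0·5 + (0)·(-27) + (0)·(-5) = 3
  c_7 = 0·3 + (-1)·(0) + (0)·(-13) + (0)·(-6) + (-1)·(-10) + (-1)·(5) + (0)·(-27) + (1)·(-5) = 0
  c_8 = 0·3 + 0·0 + (0)·(-13) + (0)·(-6) + (-1)·(-10) + (-2)·(5) + (0)·(-27) + (0)·(-5) = 0
Writing each c_i in base p = 2:
  c_1 = 2 = 0·2^0 + 1·2^1
  c_2 = 0
  c_3 = 7 = 1·2^0 + 1·2^1 + 1·2^2
  c_4 = 2 = 0·2^0 + 1·2^1
  c_5 = 5 = 1·2^0 + 0·2^1 + 1·2^2
  c_6 = 3 = 1·2^0 + 1·2^1
  c_7 = 0
  c_8 = 0
p-restricted factor λ_0 = (0, 0, 1, 0, 1, 1, 0, 0)
p-restricted factor λ_1 = (1, 0, 1, 1, 0, 1, 0, 0)
p-restricted factor λ_2 = (0, 0, 1, 0, 1, 0, 0, 0)

((0, 0, 1, 0, 1, 1, 0, 0), (1, 0, 1, 1, 0, 1, 0, 0), (0, 0, 1, 0, 1, 0, 0, 0))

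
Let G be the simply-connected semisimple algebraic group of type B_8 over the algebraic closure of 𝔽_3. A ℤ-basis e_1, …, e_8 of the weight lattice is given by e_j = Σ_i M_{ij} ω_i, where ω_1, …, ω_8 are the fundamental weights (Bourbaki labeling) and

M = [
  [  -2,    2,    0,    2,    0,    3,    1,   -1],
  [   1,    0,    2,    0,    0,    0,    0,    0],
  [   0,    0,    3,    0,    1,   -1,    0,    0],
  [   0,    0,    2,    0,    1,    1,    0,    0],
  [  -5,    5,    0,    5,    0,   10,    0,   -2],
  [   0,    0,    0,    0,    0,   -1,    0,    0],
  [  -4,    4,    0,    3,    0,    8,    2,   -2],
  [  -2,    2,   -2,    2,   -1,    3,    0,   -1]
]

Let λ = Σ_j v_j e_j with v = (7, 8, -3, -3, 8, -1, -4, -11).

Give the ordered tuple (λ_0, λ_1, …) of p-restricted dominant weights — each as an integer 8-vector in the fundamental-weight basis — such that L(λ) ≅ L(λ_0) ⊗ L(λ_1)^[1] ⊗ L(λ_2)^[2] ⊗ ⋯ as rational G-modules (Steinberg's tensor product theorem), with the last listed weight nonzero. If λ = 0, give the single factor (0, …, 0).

((0, 1, 0, 1, 2, 1, 1, 2),)

Change of basis e → ω: c = M·v where v = (7, 8, -3, -3, 8, -1, -4, -11):
  c_1 = -2*7 + 2*8 + 0*-3 + 2*-3 + 0*8 + 3*-1 + 1*-4 + -1*-11 = 0
  c_2 = 1*7 + 0*8 + 2*-3 + 0*-3 + 0*8 + 0*-1 + 0*-4 + 0*-11 = 1
  c_3 = 0*7 + 0*8 + 3*-3 + 0*-3 + 1*8 + -1*-1 + 0*-4 + 0*-11 = 0
  c_4 = 0*7 + 0*8 + 2*-3 + 0*-3 + 1*8 + 1*-1 + 0*-4 + 0*-11 = 1
  c_5 = -5*7 + 5*8 + 0*-3 + 5*-3 + 0*8 + 10*-1 + 0*-4 + -2*-11 = 2
  c_6 = 0*7 + 0*8 + 0*-3 + 0*-3 + 0*8 + -1*-1 + 0*-4 + 0*-11 = 1
  c_7 = -4*7 + 4*8 + 0*-3 + 3*-3 + 0*8 + 8*-1 + 2*-4 + -2*-11 = 1
  c_8 = -2*7 + 2*8 + -2*-3 + 2*-3 + -1*8 + 3*-1 + 0*-4 + -1*-11 = 2
Writing each c_i in base p = 3:
  c_1 = 0
  c_2 = 1 = 1·3^0
  c_3 = 0
  c_4 = 1 = 1·3^0
  c_5 = 2 = 2·3^0
  c_6 = 1 = 1·3^0
  c_7 = 1 = 1·3^0
  c_8 = 2 = 2·3^0
p-restricted factor λ_0 = (0, 1, 0, 1, 2, 1, 1, 2)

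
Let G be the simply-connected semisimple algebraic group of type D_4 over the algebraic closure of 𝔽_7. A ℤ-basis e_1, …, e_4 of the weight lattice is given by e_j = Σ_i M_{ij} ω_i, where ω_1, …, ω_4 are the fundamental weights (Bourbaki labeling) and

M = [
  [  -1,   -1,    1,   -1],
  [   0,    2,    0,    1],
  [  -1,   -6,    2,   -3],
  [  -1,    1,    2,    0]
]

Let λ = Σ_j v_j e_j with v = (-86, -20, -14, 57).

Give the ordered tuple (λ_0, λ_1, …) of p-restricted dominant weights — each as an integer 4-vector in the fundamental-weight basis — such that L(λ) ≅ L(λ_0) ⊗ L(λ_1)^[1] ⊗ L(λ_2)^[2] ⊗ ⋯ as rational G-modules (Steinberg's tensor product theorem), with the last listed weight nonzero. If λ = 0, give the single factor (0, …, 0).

((0, 3, 0, 3), (5, 2, 1, 5))

Converting to the ω-basis (c_i = row i of M dotted with v = (-86, -20, -14, 57)):
  c_1 = (-1)·(-86) + (-1)·(-20) + (1)·(-14) + (-1)·(57) = 35
  c_2 = (0)·(-86) + (2)·(-20) + (0)·(-14) + (1)·(57) = 17
  c_3 = (-1)·(-86) + (-6)·(-20) + (2)·(-14) + (-3)·(57) = 7
  c_4 = (-1)·(-86) + (1)·(-20) + (2)·(-14) + (0)·(57) = 38
Expand coordinatewise in base 7:
  c_1 = 35 = 0·7^0 + 5·7^1
  c_2 = 17 = 3·7^0 + 2·7^1
  c_3 = 7 = 0·7^0 + 1·7^1
  c_4 = 38 = 3·7^0 + 5·7^1
λ_0 = (0, 3, 0, 3)
λ_1 = (5, 2, 1, 5)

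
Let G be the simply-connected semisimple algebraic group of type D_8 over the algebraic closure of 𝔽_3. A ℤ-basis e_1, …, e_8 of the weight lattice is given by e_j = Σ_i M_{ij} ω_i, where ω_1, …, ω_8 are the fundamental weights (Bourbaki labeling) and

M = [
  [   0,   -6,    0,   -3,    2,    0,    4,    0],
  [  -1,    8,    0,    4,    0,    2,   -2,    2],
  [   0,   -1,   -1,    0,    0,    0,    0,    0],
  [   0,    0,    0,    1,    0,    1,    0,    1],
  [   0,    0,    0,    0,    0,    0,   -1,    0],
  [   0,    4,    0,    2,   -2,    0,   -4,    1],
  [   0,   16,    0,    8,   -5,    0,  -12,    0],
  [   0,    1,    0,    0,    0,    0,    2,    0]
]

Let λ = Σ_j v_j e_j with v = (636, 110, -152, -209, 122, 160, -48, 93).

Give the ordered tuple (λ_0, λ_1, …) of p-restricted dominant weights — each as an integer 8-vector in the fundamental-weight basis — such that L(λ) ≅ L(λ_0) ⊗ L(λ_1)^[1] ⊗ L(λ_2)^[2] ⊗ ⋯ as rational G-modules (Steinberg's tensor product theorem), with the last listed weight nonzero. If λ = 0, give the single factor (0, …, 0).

Change of basis e → ω: c = M·v where v = (636, 110, -152, -209, 122, 160, -48, 93):
  c_1 = (0)·(636) + (-6)·(110) + (0)·(-152) + (-3)·(-209) + (2)·(122) + (0)·(160) + (4)·(-48) + (0)·(93) = 19
  c_2 = (-1)·(636) + (8)·(110) + (0)·(-152) + (4)·(-209) + (0)·(122) + (2)·(160) + (-2)·(-48) + (2)·(93) = 10
  c_3 = (0)·(636) + (-1)·(110) + (-1)·(-152) + (0)·(-209) + (0)·(122) + (0)·(160) + (0)·(-48) + (0)·(93) = 42
  c_4 = (0)·(636) + (0)·(110) + (0)·(-152) + (1)·(-209) + (0)·(122) + (1)·(160) + (0)·(-48) + (1)·(93) = 44
  c_5 = (0)·(636) + (0)·(110) + (0)·(-152) + (0)·(-209) + (0)·(122) + (0)·(160) + (-1)·(-48) + (0)·(93) = 48
  c_6 = (0)·(636) + (4)·(110) + (0)·(-152) + (2)·(-209) + (-2)·(122) + (0)·(160) + (-4)·(-48) + (1)·(93) = 63
  c_7 = (0)·(636) + (16)·(110) + (0)·(-152) + (8)·(-209) + (-5)·(122) + (0)·(160) + (-12)·(-48) + (0)·(93) = 54
  c_8 = (0)·(636) + (1)·(110) + (0)·(-152) + (0)·(-209) + (0)·(122) + (0)·(160) + (2)·(-48) + (0)·(93) = 14
p = 3; digits c_i = Σ_j d_{ij}·3^j, 0 ≤ d_{ij} < 3:
  c_1 = 19 = 1·3^0 + 0·3^1 + 2·3^2
  c_2 = 10 = 1·3^0 + 0·3^1 + 1·3^2
  c_3 = 42 = 0·3^0 + 2·3^1 + 1·3^2 + 1·3^3
  c_4 = 44 = 2·3^0 + 2·3^1 + 1·3^2 + 1·3^3
  c_5 = 48 = 0·3^0 + 1·3^1 + 2·3^2 + 1·3^3
  c_6 = 63 = 0·3^0 + 0·3^1 + 1·3^2 + 2·3^3
  c_7 = 54 = 0·3^0 + 0·3^1 + 0·3^2 + 2·3^3
  c_8 = 14 = 2·3^0 + 1·3^1 + 1·3^2
Factor λ_0 = (1, 1, 0, 2, 0, 0, 0, 2)
Factor λ_1 = (0, 0, 2, 2, 1, 0, 0, 1)
Factor λ_2 = (2, 1, 1, 1, 2, 1, 0, 1)
Factor λ_3 = (0, 0, 1, 1, 1, 2, 2, 0)

((1, 1, 0, 2, 0, 0, 0, 2), (0, 0, 2, 2, 1, 0, 0, 1), (2, 1, 1, 1, 2, 1, 0, 1), (0, 0, 1, 1, 1, 2, 2, 0))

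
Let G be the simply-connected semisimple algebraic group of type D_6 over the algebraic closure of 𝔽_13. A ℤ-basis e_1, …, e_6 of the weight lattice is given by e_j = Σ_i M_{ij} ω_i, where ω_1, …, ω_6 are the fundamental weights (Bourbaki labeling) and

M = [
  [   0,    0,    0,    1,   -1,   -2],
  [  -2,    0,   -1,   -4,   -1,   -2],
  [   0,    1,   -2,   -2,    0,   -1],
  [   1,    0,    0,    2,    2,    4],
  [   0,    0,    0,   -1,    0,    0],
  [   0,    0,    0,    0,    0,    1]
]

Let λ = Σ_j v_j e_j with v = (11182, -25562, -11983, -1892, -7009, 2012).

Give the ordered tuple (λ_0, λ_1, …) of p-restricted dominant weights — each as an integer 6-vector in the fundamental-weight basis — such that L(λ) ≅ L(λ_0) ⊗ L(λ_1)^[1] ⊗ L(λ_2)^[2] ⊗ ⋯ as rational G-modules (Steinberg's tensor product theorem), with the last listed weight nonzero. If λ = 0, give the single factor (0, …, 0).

Change of basis e → ω: c = M·v where v = (11182, -25562, -11983, -1892, -7009, 2012):
  c_1 = 0·11182 + (0)·(-25562) + (0)·(-11983) + (1)·(-1892) + (-1)·(-7009) + (-2)·(2012) = 1093
  c_2 = (-2)·(11182) + (0)·(-25562) + (-1)·(-11983) + (-4)·(-1892) + (-1)·(-7009) + (-2)·(2012) = 172
  c_3 = 0·11182 + (1)·(-25562) + (-2)·(-11983) + (-2)·(-1892) + (0)·(-7009) + (-1)·(2012) = 176
  c_4 = 1·11182 + (0)·(-25562) + (0)·(-11983) + (2)·(-1892) + (2)·(-7009) + 4·2012 = 1428
  c_5 = 0·11182 + (0)·(-25562) + (0)·(-11983) + (-1)·(-1892) + (0)·(-7009) + 0·2012 = 1892
  c_6 = 0·11182 + (0)·(-25562) + (0)·(-11983) + (0)·(-1892) + (0)·(-7009) + 1·2012 = 2012
p = 13; digits c_i = Σ_j d_{ij}·13^j, 0 ≤ d_{ij} < 13:
  c_1 = 1093 = 1·13^0 + 6·13^1 + 6·13^2
  c_2 = 172 = 3·13^0 + 0·13^1 + 1·13^2
  c_3 = 176 = 7·13^0 + 0·13^1 + 1·13^2
  c_4 = 1428 = 11·13^0 + 5·13^1 + 8·13^2
  c_5 = 1892 = 7·13^0 + 2·13^1 + 11·13^2
  c_6 = 2012 = 10·13^0 + 11·13^1 + 11·13^2
p-restricted factor λ_0 = (1, 3, 7, 11, 7, 10)
p-restricted factor λ_1 = (6, 0, 0, 5, 2, 11)
p-restricted factor λ_2 = (6, 1, 1, 8, 11, 11)

((1, 3, 7, 11, 7, 10), (6, 0, 0, 5, 2, 11), (6, 1, 1, 8, 11, 11))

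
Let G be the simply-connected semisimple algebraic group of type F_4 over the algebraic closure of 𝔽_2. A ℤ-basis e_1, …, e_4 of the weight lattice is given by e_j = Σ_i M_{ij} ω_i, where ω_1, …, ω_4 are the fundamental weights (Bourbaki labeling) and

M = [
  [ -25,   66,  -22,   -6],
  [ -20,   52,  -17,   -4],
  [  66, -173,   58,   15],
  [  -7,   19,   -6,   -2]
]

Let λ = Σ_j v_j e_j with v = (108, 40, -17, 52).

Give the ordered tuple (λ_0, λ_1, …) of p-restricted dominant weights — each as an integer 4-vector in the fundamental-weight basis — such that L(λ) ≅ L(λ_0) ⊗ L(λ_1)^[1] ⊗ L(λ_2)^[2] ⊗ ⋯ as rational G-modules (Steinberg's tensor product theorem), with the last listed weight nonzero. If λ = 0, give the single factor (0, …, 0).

((0, 1, 0, 0), (1, 0, 1, 1))

ω-coordinates c = M·v, v = (108, 40, -17, 52):
  c_1 = (-25)·(108) + 66·40 + (-22)·(-17) + (-6)·(52) = 2
  c_2 = (-20)·(108) + 52·40 + (-17)·(-17) + (-4)·(52) = 1
  c_3 = 66·108 + (-173)·(40) + (58)·(-17) + 15·52 = 2
  c_4 = (-7)·(108) + 19·40 + (-6)·(-17) + (-2)·(52) = 2
p = 2; digits c_i = Σ_j d_{ij}·2^j, 0 ≤ d_{ij} < 2:
  c_1 = 2 = 0·2^0 + 1·2^1
  c_2 = 1 = 1·2^0
  c_3 = 2 = 0·2^0 + 1·2^1
  c_4 = 2 = 0·2^0 + 1·2^1
p-restricted factor λ_0 = (0, 1, 0, 0)
p-restricted factor λ_1 = (1, 0, 1, 1)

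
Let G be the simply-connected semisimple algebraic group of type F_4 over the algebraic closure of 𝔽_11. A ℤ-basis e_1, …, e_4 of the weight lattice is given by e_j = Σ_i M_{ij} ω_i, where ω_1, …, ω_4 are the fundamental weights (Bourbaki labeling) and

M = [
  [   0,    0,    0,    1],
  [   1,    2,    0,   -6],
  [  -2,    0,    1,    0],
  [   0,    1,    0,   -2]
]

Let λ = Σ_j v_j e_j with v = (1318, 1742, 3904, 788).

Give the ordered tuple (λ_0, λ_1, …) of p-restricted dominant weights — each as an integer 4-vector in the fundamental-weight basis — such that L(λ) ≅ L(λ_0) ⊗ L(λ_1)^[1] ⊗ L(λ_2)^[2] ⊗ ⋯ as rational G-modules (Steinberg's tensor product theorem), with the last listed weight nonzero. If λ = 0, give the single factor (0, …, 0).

((7, 8, 3, 1), (5, 6, 5, 4), (6, 0, 10, 1))

ω-coordinates c = M·v, v = (1318, 1742, 3904, 788):
  c_1 = 0*1318 + 0*1742 + 0*3904 + 1*788 = 788
  c_2 = 1*1318 + 2*1742 + 0*3904 + -6*788 = 74
  c_3 = -2*1318 + 0*1742 + 1*3904 + 0*788 = 1268
  c_4 = 0*1318 + 1*1742 + 0*3904 + -2*788 = 166
p = 11; digits c_i = Σ_j d_{ij}·11^j, 0 ≤ d_{ij} < 11:
  c_1 = 788 = 7·11^0 + 5·11^1 + 6·11^2
  c_2 = 74 = 8·11^0 + 6·11^1
  c_3 = 1268 = 3·11^0 + 5·11^1 + 10·11^2
  c_4 = 166 = 1·11^0 + 4·11^1 + 1·11^2
λ_0 = (7, 8, 3, 1)
λ_1 = (5, 6, 5, 4)
λ_2 = (6, 0, 10, 1)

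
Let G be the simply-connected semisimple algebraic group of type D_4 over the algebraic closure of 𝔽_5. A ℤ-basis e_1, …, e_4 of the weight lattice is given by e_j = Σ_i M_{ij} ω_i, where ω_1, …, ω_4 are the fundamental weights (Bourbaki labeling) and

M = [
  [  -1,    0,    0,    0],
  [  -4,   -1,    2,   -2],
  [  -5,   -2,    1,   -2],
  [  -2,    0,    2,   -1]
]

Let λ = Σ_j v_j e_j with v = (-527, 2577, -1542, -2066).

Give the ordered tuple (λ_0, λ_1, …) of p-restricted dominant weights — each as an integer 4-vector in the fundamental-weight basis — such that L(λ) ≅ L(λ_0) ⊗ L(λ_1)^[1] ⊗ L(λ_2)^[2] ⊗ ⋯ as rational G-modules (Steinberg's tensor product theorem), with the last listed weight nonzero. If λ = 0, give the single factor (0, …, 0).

Converting to the ω-basis (c_i = row i of M dotted with v = (-527, 2577, -1542, -2066)):
  c_1 = (-1)·(-527) + (0)·(2577) + (0)·(-1542) + (0)·(-2066) = 527
  c_2 = (-4)·(-527) + (-1)·(2577) + (2)·(-1542) + (-2)·(-2066) = 579
  c_3 = (-5)·(-527) + (-2)·(2577) + (1)·(-1542) + (-2)·(-2066) = 71
  c_4 = (-2)·(-527) + (0)·(2577) + (2)·(-1542) + (-1)·(-2066) = 36
Base-5 expansion of each c_i:
  c_1 = 527 = 2·5^0 + 0·5^1 + 1·5^2 + 4·5^3
  c_2 = 579 = 4·5^0 + 0·5^1 + 3·5^2 + 4·5^3
  c_3 = 71 = 1·5^0 + 4·5^1 + 2·5^2
  c_4 = 36 = 1·5^0 + 2·5^1 + 1·5^2
p-restricted factor λ_0 = (2, 4, 1, 1)
p-restricted factor λ_1 = (0, 0, 4, 2)
p-restricted factor λ_2 = (1, 3, 2, 1)
p-restricted factor λ_3 = (4, 4, 0, 0)

((2, 4, 1, 1), (0, 0, 4, 2), (1, 3, 2, 1), (4, 4, 0, 0))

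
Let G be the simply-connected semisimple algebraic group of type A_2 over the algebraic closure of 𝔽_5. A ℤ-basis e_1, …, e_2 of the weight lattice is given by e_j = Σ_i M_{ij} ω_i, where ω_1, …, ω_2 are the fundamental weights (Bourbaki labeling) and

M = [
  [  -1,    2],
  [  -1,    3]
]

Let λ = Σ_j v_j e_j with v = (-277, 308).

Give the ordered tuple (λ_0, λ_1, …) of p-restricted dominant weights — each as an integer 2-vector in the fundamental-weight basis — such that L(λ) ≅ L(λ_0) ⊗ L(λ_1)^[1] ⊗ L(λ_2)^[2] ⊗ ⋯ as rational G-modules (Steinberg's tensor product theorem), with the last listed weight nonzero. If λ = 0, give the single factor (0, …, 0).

Converting to the ω-basis (c_i = row i of M dotted with v = (-277, 308)):
  c_1 = (-1)·(-277) + 2·308 = 893
  c_2 = (-1)·(-277) + 3·308 = 1201
Expand coordinatewise in base 5:
  c_1 = 893 = 3·5^0 + 3·5^1 + 0·5^2 + 2·5^3 + 1·5^4
  c_2 = 1201 = 1·5^0 + 0·5^1 + 3·5^2 + 4·5^3 + 1·5^4
Factor λ_0 = (3, 1)
Factor λ_1 = (3, 0)
Factor λ_2 = (0, 3)
Factor λ_3 = (2, 4)
Factor λ_4 = (1, 1)

((3, 1), (3, 0), (0, 3), (2, 4), (1, 1))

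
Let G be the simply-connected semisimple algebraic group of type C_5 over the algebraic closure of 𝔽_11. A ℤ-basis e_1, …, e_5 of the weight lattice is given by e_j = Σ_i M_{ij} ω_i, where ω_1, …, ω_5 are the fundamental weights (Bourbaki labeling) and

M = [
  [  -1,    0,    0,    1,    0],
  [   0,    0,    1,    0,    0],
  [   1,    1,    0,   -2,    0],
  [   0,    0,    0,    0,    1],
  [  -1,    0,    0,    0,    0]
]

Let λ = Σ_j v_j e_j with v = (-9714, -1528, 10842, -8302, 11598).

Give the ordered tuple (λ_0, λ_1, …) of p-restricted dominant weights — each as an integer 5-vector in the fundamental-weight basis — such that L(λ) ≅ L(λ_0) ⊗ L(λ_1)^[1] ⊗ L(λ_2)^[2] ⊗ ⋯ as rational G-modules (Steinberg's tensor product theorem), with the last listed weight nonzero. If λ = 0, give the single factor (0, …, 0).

((4, 7, 5, 4, 1), (7, 6, 3, 9, 3), (0, 1, 0, 7, 3), (1, 8, 4, 8, 7))

Compute c_i = Σ_j M_{ij} v_j with v = (-9714, -1528, 10842, -8302, 11598):
  c_1 = (-1)·(-9714) + (0)·(-1528) + (0)·(10842) + (1)·(-8302) + (0)·(11598) = 1412
  c_2 = (0)·(-9714) + (0)·(-1528) + (1)·(10842) + (0)·(-8302) + (0)·(11598) = 10842
  c_3 = (1)·(-9714) + (1)·(-1528) + (0)·(10842) + (-2)·(-8302) + (0)·(11598) = 5362
  c_4 = (0)·(-9714) + (0)·(-1528) + (0)·(10842) + (0)·(-8302) + (1)·(11598) = 11598
  c_5 = (-1)·(-9714) + (0)·(-1528) + (0)·(10842) + (0)·(-8302) + (0)·(11598) = 9714
Base-11 expansion of each c_i:
  c_1 = 1412 = 4·11^0 + 7·11^1 + 0·11^2 + 1·11^3
  c_2 = 10842 = 7·11^0 + 6·11^1 + 1·11^2 + 8·11^3
  c_3 = 5362 = 5·11^0 + 3·11^1 + 0·11^2 + 4·11^3
  c_4 = 11598 = 4·11^0 + 9·11^1 + 7·11^2 + 8·11^3
  c_5 = 9714 = 1·11^0 + 3·11^1 + 3·11^2 + 7·11^3
λ_0 = (4, 7, 5, 4, 1)
λ_1 = (7, 6, 3, 9, 3)
λ_2 = (0, 1, 0, 7, 3)
λ_3 = (1, 8, 4, 8, 7)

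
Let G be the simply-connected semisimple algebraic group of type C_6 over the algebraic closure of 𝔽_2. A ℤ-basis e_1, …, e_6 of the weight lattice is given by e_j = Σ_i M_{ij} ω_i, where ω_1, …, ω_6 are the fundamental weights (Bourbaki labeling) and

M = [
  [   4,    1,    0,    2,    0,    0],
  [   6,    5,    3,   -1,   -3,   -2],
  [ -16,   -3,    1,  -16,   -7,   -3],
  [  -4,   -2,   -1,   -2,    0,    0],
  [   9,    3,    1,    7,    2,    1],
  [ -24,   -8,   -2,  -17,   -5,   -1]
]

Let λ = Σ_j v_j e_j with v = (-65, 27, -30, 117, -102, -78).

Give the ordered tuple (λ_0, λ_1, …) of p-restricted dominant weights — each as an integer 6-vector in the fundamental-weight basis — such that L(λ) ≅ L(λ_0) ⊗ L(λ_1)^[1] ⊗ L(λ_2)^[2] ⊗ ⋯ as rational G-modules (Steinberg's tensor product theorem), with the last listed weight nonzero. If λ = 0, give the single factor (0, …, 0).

((1, 0, 1, 0, 1, 1), (0, 0, 0, 1, 1, 1), (0, 0, 1, 0, 0, 0))

Compute c_i = Σ_j M_{ij} v_j with v = (-65, 27, -30, 117, -102, -78):
  c_1 = (4)·(-65) + (1)·(27) + (0)·(-30) + (2)·(117) + (0)·(-102) + (0)·(-78) = 1
  c_2 = (6)·(-65) + (5)·(27) + (3)·(-30) + (-1)·(117) + (-3)·(-102) + (-2)·(-78) = 0
  c_3 = (-16)·(-65) + (-3)·(27) + (1)·(-30) + (-16)·(117) + (-7)·(-102) + (-3)·(-78) = 5
  c_4 = (-4)·(-65) + (-2)·(27) + (-1)·(-30) + (-2)·(117) + (0)·(-102) + (0)·(-78) = 2
  c_5 = (9)·(-65) + (3)·(27) + (1)·(-30) + (7)·(117) + (2)·(-102) + (1)·(-78) = 3
  c_6 = (-24)·(-65) + (-8)·(27) + (-2)·(-30) + (-17)·(117) + (-5)·(-102) + (-1)·(-78) = 3
Expand coordinatewise in base 2:
  c_1 = 1 = 1·2^0
  c_2 = 0
  c_3 = 5 = 1·2^0 + 0·2^1 + 1·2^2
  c_4 = 2 = 0·2^0 + 1·2^1
  c_5 = 3 = 1·2^0 + 1·2^1
  c_6 = 3 = 1·2^0 + 1·2^1
p-restricted factor λ_0 = (1, 0, 1, 0, 1, 1)
p-restricted factor λ_1 = (0, 0, 0, 1, 1, 1)
p-restricted factor λ_2 = (0, 0, 1, 0, 0, 0)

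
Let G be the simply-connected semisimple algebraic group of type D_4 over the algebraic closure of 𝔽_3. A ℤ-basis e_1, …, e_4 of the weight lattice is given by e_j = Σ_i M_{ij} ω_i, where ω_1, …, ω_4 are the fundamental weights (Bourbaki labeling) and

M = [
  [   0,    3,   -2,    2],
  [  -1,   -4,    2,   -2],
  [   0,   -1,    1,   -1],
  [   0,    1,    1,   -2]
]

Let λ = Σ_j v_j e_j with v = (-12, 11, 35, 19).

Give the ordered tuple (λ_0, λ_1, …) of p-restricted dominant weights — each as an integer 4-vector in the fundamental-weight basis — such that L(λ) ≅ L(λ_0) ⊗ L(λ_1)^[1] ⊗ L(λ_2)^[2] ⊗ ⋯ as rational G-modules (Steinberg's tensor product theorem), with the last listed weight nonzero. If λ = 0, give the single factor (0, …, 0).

Change of basis e → ω: c = M·v where v = (-12, 11, 35, 19):
  c_1 = (0)·(-12) + 3·11 + (-2)·(35) + 2·19 = 1
  c_2 = (-1)·(-12) + (-4)·(11) + 2·35 + (-2)·(19) = 0
  c_3 = (0)·(-12) + (-1)·(11) + 1·35 + (-1)·(19) = 5
  c_4 = (0)·(-12) + 1·11 + 1·35 + (-2)·(19) = 8
Writing each c_i in base p = 3:
  c_1 = 1 = 1·3^0
  c_2 = 0
  c_3 = 5 = 2·3^0 + 1·3^1
  c_4 = 8 = 2·3^0 + 2·3^1
p-restricted factor λ_0 = (1, 0, 2, 2)
p-restricted factor λ_1 = (0, 0, 1, 2)

((1, 0, 2, 2), (0, 0, 1, 2))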